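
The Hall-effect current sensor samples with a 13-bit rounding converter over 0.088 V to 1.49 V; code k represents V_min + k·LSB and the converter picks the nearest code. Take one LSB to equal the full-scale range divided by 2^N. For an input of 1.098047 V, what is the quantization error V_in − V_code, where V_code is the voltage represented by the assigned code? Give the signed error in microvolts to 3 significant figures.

Range = 1.49 − (0.088) = 1.402 V. LSB = 1.402 V / 2^13 ≈ 171.1 µV.
(1.098047 − (0.088)) / LSB = 1.010047 × 8192/1.402 = 5901.7868. Nearest integer: k = 5902.
V_code = V_min + k × range/2^13 = 0.088 + 5902 × 1.402/8192 = 1.098083496 V.
Error = V_in − V_code = 1.098047 − (1.098083496) = −36.5 µV.

−36.5 µV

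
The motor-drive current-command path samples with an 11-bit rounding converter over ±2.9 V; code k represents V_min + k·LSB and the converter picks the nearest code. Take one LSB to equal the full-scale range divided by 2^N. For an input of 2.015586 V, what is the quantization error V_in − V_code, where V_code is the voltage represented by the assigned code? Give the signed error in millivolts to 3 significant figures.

−0.820 mV

Range = 2.9 − (-2.9) = 5.8 V. LSB = 5.8 V / 2^11 ≈ 2.832 mV.
(V_in − V_min)/LSB = (2.015586 − (-2.9)) × 2048/5.8 = 1735.7104 → nearest code k = 1736.
V_code = -2.9 + (1736/2048) × 5.8 = 2.016406250 V.
V_in − V_code = 2.015586 − (2.016406250) = −0.820 mV.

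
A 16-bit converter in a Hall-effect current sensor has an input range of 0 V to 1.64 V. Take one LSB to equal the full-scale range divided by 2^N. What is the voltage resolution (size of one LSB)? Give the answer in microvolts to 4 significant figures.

25.02 µV

Range is 1.64 V.
There are 2^16 = 65536 steps.
One LSB is 1.64 V / 65536 = 25.02 µV.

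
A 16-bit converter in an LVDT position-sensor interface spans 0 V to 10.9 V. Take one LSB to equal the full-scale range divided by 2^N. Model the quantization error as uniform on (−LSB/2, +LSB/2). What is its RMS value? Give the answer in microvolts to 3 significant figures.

48.0 µV

V_FS = 10.9 V.
One LSB is 10.9 V / 65536 = 166.32 µV.
For a uniform distribution on [−LSB/2, +LSB/2], V_rms = LSB/√12 = 166.32 µV/3.4641 = 48.0 µV.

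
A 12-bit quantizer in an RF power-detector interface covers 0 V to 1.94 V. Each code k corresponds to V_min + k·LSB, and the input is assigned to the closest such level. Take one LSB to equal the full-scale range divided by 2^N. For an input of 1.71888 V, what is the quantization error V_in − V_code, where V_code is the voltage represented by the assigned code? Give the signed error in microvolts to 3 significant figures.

Span = 1.94 V. LSB = 1.94 V / 2^12 ≈ 473.6 µV.
Position in LSBs: (1.71888 − (0)) × 4096/1.94 = 3629.1405; rounding gives k = 3629.
V_code = V_min + k × range/2^12 = 0 + 3629 × 1.94/4096 = 1.718813477 V.
V_in − V_code = 1.71888 − (1.718813477) = +66.5 µV.

+66.5 µV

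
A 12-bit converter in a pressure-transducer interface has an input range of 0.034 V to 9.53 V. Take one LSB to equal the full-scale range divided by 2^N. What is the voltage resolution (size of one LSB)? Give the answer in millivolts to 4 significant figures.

2.318 mV

Span: 9.53 V − (0.034 V) = 9.496 V.
2^12 = 4096 levels.
One LSB is 9.496 V / 4096 = 2.318 mV.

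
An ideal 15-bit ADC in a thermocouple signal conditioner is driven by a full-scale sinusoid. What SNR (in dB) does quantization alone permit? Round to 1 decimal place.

For an ideal N-bit converter with full-scale sine input, SNR = 6.02 N + 1.76 dB. SNR = 6.02 × 15 + 1.76 = 90.30 + 1.76 = 92.06 dB.

92.1 dB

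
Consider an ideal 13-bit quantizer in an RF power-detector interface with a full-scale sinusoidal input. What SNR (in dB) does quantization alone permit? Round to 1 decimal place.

For an ideal N-bit converter with full-scale sine input, SNR = 6.02 N + 1.76 dB. SNR = 6.02 × 13 + 1.76 = 78.26 + 1.76 = 80.02 dB.

80.0 dB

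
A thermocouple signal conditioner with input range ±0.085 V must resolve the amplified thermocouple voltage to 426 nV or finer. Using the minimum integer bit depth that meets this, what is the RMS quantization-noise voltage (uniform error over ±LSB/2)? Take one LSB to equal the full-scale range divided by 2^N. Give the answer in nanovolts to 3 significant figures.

Span: 0.085 V − (-0.085 V) = 0.17 V.
0.17 V / 426 nV = 399100. Since 2^18 = 262144 and 2^19 = 524288, N = 19.
Step size = 0.17/524288 V = 324.25 nV.
V_rms = LSB/√12 = 93.6 nV.

93.6 nV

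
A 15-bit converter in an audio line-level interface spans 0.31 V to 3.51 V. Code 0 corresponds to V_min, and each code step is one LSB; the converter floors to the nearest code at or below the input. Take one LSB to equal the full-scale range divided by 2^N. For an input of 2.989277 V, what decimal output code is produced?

Range = 3.51 − (0.31) = 3.2 V. LSB = 3.2 V / 2^15 ≈ 97.66 µV.
code = ⌊(V_in − V_min)/LSB⌋ = ⌊(V_in − V_min) × 2^15 / range⌋
     = ⌊(2.989277 − (0.31)) × 32768 / 3.2⌋ = ⌊2.679277 × 32768/3.2⌋
     = ⌊27435.796⌋ = 27435.

27435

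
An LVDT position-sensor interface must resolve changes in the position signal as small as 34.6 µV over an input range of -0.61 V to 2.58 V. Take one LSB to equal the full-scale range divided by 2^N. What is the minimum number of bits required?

17 bits

The full-scale span is 2.58 − (-0.61) = 3.19 V.
Levels needed ≥ 3.19/34.6 µV = 92200. 2^17 = 131072 suffices, so N_min = 17.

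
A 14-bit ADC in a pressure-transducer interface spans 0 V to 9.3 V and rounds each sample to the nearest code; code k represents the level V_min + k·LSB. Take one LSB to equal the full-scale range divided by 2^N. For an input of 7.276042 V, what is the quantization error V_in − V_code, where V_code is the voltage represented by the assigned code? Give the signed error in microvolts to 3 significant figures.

Range is 9.3 V. LSB = 9.3 V / 2^14 ≈ 0.5676 mV.
(V_in − V_min)/LSB = (7.276042 − (0)) × 16384/9.3 = 12818.3518 → nearest code k = 12818.
Reconstructed level: 0 + 12818 × 9.3/16384 V = 7.2758422852 V.
V_in − V_code = 7.276042 − (7.2758422852) = +200 µV.

+200 µV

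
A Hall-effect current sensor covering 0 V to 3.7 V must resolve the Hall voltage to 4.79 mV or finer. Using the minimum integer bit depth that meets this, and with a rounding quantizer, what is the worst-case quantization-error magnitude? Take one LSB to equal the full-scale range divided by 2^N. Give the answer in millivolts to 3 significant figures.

1.81 mV

Full-scale range = 3.7 V.
Required number of levels: 3.7/4.79 mV = 772.44; smallest N with 2^N ≥ that is 10.
One LSB is 3.7 V / 1024 = 3.6133 mV.
|e|_max = LSB/2 = 1.81 mV.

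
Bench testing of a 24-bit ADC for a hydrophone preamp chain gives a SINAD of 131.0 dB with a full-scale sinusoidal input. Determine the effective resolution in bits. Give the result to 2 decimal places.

21.47 bits

ENOB = (SINAD − 1.76) / 6.02 = (131.0 − 1.76) / 6.02 = 129.24 / 6.02 = 21.4684.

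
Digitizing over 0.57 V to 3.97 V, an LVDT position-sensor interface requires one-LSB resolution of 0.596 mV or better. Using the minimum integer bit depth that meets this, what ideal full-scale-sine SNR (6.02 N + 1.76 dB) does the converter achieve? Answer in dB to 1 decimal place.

80.0 dB

Span: 3.97 V − (0.57 V) = 3.4 V.
Levels needed ≥ 3.4/0.596 mV = 5705. 2^13 = 8192 suffices, so N_min = 13.
SNR = 6.02 × 13 + 1.76 = 80.02 dB.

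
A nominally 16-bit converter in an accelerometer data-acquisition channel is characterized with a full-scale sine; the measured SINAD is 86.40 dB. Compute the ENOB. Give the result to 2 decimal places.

14.06 bits

(86.40 − 1.76) / 6.02 = 84.64/6.02 = 14.0598 effective bits.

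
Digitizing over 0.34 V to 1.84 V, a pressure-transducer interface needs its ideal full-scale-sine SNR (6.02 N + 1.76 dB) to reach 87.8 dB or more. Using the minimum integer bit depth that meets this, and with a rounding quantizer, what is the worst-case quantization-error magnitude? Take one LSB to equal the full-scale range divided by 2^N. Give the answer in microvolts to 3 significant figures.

Range = 1.84 − (0.34) = 1.5 V.
6.02 N + 1.76 ≥ 87.8 gives N ≥ 14.292, so the minimum integer is 15.
Step size = 1.5/32768 V = 45.776 µV.
|e|_max = LSB/2 = 22.9 µV.

22.9 µV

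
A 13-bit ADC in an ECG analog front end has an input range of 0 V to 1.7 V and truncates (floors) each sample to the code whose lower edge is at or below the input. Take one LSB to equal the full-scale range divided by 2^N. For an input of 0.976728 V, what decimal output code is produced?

V_FS = 1.7 V. LSB = 1.7 V / 2^13 ≈ 207.5 µV.
(V_in − V_min) × 2^13/range = (0.976728 − (0)) × 8192/1.7 = 4706.680.
Floor → code = 4706.

4706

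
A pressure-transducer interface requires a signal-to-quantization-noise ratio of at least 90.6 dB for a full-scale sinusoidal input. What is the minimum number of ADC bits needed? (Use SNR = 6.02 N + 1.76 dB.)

15 bits

Required N = ⌈(90.6 − 1.76)/6.02⌉ = ⌈14.757⌉ = 15.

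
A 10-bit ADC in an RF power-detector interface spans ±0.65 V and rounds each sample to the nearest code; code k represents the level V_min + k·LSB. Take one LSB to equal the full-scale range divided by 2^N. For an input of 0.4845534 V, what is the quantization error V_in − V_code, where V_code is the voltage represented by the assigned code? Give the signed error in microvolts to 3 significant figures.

The full-scale span is 0.65 − (-0.65) = 1.3 V. LSB = 1.3 V / 2^10 ≈ 1.270 mV.
Position in LSBs: (0.4845534 − (-0.65)) × 1024/1.3 = 893.6790; rounding gives k = 894.
V_code = V_min + k × range/2^10 = -0.65 + 894 × 1.3/1024 = 0.4849609375 V.
Error = V_in − V_code = 0.4845534 − (0.4849609375) = −408 µV.

−408 µV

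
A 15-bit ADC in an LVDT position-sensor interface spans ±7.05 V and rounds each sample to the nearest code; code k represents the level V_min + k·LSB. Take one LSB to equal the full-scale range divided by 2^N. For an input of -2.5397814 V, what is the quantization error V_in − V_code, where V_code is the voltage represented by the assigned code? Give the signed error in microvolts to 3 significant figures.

Full-scale range = 7.05 V − (-7.05 V) = 14.1 V. LSB = 14.1 V / 2^15 ≈ 430.3 µV.
(-2.5397814 − (-7.05)) / LSB = 4.5102186 × 32768/14.1 = 10481.6201. Nearest integer: k = 10482.
V_code = -7.05 + (10482/32768) × 14.1 = -2.5396179199 V.
e = -2.5397814 − (-2.5396179199) = −163 µV.

−163 µV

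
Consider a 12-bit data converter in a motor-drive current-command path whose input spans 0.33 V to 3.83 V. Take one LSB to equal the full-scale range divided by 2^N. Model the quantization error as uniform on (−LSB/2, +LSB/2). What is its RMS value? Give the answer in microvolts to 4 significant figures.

246.7 µV

The full-scale span is 3.83 − (0.33) = 3.5 V.
LSB = 3.5 V ÷ 2^12 = 3.5/4096 V = 0.854492 mV.
For a uniform distribution on [−LSB/2, +LSB/2], V_rms = LSB/√12 = 0.854492 mV/3.4641 = 246.7 µV.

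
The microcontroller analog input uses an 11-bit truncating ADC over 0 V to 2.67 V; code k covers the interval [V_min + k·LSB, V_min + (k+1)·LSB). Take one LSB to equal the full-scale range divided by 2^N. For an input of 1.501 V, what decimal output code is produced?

Full-scale range = 2.67 V. LSB = 2.67 V / 2^11 ≈ 1.304 mV.
code = ⌊(V_in − V_min)/LSB⌋ = ⌊(V_in − V_min) × 2^11 / range⌋
     = ⌊(1.501 − (0)) × 2048 / 2.67⌋ = ⌊1.501 × 2048/2.67⌋
     = ⌊1151.329⌋ = 1151.

1151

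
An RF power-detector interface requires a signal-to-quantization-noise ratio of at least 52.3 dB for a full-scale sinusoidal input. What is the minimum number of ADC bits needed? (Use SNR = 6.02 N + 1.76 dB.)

Required N = ⌈(52.3 − 1.76)/6.02⌉ = ⌈8.395⌉ = 9.

9 bits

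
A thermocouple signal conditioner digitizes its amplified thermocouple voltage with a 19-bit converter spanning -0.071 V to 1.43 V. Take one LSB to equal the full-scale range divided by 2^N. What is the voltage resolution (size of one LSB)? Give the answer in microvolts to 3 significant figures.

2.86 µV

Range = 1.43 − (-0.071) = 1.501 V.
Number of codes = 2^19 = 524288.
Step size = 1.501/524288 V = 2.86 µV.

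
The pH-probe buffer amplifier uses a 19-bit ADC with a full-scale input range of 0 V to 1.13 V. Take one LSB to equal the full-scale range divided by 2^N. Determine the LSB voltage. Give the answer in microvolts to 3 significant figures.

2.16 µV

V_FS = 1.13 V.
There are 2^19 = 524288 steps.
Step size = 1.13/524288 V = 2.16 µV.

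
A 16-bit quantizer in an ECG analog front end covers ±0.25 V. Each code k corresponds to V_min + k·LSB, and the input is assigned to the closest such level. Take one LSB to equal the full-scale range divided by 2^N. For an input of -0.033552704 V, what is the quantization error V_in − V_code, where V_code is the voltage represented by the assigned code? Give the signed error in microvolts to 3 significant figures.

Span: 0.25 V − (-0.25 V) = 0.5 V. LSB = 0.5 V / 2^16 ≈ 7.629 µV.
(-0.033552704 − (-0.25)) / LSB = 0.216447296 × 65536/0.5 = 28370.1800. Nearest integer: k = 28370.
Reconstructed level: -0.25 + 28370 × 0.5/65536 V = -0.033554077148 V.
V_in − V_code = -0.033552704 − (-0.033554077148) = +1.37 µV.

+1.37 µV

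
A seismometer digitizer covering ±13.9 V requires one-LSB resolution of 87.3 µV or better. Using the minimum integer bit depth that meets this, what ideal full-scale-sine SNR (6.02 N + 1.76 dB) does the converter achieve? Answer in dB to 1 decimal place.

Range = 13.9 − (-13.9) = 27.8 V.
27.8 V / 87.3 µV = 318400. Since 2^18 = 262144 and 2^19 = 524288, N = 19.
SNR = 6.02 × 19 + 1.76 = 116.14 dB.

116.1 dB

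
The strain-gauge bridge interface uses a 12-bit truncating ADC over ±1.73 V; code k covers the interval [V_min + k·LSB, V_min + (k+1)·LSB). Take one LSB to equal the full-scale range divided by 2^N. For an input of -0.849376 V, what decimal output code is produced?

1042

Full-scale range = 1.73 V − (-1.73 V) = 3.46 V. LSB = 3.46 V / 2^12 ≈ 0.8447 mV.
(V_in − V_min) × 2^12/range = (-0.849376 − (-1.73)) × 4096/3.46 = 1042.496.
Floor → code = 1042.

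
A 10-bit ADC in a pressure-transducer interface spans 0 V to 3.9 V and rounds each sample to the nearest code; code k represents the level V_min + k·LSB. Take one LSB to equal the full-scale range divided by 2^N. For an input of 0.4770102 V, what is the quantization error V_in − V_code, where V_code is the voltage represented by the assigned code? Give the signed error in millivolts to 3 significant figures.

Full-scale range = 3.9 V. LSB = 3.9 V / 2^10 ≈ 3.809 mV.
(V_in − V_min)/LSB = (0.4770102 − (0)) × 1024/3.9 = 125.2458 → nearest code k = 125.
V_code = 0 + (125/1024) × 3.9 = 0.4760742188 V.
Error = V_in − V_code = 0.4770102 − (0.4760742188) = +0.936 mV.

+0.936 mV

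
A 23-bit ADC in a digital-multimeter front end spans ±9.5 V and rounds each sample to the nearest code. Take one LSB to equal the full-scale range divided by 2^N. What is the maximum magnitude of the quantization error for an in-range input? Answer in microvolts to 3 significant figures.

Span: 9.5 V − (-9.5 V) = 19 V.
LSB = 19 V ÷ 2^23 = 19/8388608 V = 2.2650 µV.
|e|_max = LSB/2 = 1.13 µV.

1.13 µV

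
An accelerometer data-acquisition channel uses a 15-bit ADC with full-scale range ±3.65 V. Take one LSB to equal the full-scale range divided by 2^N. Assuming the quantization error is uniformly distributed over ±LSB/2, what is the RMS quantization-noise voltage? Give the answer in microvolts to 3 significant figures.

The full-scale span is 3.65 − (-3.65) = 7.3 V.
LSB = 7.3 V / 2^15 = 222.78 µV.
V_rms = LSB/√12 = 222.78 µV / √12 = 64.3 µV.

64.3 µV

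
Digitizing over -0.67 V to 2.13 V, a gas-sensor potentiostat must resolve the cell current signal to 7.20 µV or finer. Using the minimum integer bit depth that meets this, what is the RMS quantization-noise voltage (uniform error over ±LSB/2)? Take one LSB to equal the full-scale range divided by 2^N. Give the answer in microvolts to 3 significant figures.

Full-scale range = 2.13 V − (-0.67 V) = 2.8 V.
Levels needed ≥ 2.8/7.20 µV = 388900. 2^19 = 524288 suffices, so N_min = 19.
LSB = 2.8 V ÷ 2^19 = 2.8/524288 V = 5.3406 µV.
σ_q = LSB/√12 = 5.3406 µV/3.4641 = 1.54 µV.

1.54 µV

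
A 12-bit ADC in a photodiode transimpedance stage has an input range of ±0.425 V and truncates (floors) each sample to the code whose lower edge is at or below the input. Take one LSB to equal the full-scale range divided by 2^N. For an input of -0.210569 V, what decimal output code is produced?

1033

The full-scale span is 0.425 − (-0.425) = 0.85 V. LSB = 0.85 V / 2^12 ≈ 207.5 µV.
code = ⌊(V_in − V_min)/LSB⌋ = ⌊(V_in − V_min) × 2^12 / range⌋
     = ⌊(-0.210569 − (-0.425)) × 4096 / 0.85⌋ = ⌊0.214431 × 4096/0.85⌋
     = ⌊1033.305⌋ = 1033.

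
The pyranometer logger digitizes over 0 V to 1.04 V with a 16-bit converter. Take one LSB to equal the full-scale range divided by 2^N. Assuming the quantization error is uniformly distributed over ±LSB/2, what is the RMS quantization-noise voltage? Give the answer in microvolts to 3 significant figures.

Span = 1.04 V.
LSB = 1.04 V / 2^16 = 15.869 µV.
RMS of a uniform error over width LSB is LSB/√12 = 4.58 µV.

4.58 µV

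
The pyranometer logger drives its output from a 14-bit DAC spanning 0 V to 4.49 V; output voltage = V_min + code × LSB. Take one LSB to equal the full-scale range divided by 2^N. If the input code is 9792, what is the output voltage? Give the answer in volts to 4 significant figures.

V_FS = 4.49 V. LSB = 4.49 V / 2^14.
V_out = V_min + code × LSB = 0 V + 9792 × 4.49 V / 16384
      = 0 + 2.68348 = 2.68348 V.

2.683 V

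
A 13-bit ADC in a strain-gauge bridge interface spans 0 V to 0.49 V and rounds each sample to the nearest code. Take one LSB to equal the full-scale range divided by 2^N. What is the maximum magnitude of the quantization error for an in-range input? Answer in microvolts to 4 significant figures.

Range is 0.49 V.
One LSB is 0.49 V / 8192 = 59.8145 µV.
A rounding quantizer has |error| ≤ LSB/2 = 29.91 µV.

29.91 µV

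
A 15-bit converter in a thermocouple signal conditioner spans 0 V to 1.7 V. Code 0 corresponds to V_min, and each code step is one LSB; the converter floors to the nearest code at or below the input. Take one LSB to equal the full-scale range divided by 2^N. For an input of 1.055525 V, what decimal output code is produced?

V_FS = 1.7 V. LSB = 1.7 V / 2^15 ≈ 51.88 µV.
V_in − V_min = 1.055525 − (0) = 1.055525 V.
Divide by LSB: 1.055525 × 32768/1.7 = 20345.5548.
Truncating gives code 20345.

20345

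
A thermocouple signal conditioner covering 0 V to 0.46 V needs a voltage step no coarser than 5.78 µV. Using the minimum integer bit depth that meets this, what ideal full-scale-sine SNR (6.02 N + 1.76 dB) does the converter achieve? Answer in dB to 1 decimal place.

Range is 0.46 V.
Levels needed ≥ 0.46/5.78 µV = 79580. 2^17 = 131072 suffices, so N_min = 17.
SNR = 6.02 × 17 + 1.76 = 104.10 dB.

104.1 dB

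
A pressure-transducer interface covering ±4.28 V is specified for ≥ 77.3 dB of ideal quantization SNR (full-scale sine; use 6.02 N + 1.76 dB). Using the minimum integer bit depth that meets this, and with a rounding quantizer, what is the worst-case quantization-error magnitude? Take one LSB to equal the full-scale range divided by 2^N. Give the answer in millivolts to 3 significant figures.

Full-scale range = 4.28 V − (-4.28 V) = 8.56 V.
Solving 6.02 N ≥ 77.3 − 1.76: N ≥ 12.548. Round up → N = 13.
LSB = 8.56 V ÷ 2^13 = 8.56/8192 V = 1.0449 mV.
|e|_max = LSB/2 = 0.522 mV.

0.522 mV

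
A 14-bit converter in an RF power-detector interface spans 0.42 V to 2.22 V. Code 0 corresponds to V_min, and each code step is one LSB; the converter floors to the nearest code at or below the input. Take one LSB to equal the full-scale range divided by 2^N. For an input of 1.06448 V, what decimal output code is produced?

Span: 2.22 V − (0.42 V) = 1.8 V. LSB = 1.8 V / 2^14 ≈ 109.9 µV.
code = ⌊(V_in − V_min)/LSB⌋ = ⌊(V_in − V_min) × 2^14 / range⌋
     = ⌊(1.06448 − (0.42)) × 16384 / 1.8⌋ = ⌊0.64448 × 16384/1.8⌋
     = ⌊5866.200⌋ = 5866.

5866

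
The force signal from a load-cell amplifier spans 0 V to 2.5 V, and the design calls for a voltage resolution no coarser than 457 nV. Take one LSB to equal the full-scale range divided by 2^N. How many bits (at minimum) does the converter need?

23 bits

Range is 2.5 V.
Need 2^N ≥ 2.5 V / 457 nV = 5.470e6 → N_min = 23.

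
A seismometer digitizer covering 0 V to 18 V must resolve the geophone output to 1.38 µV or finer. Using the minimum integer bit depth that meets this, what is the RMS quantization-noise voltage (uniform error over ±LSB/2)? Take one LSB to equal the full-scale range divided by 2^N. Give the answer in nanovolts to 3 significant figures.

Full-scale range = 18 V.
Required number of levels: 18/1.38 µV = 1.3043e7; smallest N with 2^N ≥ that is 24.
Step size = 18/16777216 V = 1.0729 µV.
σ_q = LSB/√12 = 1.0729 µV/3.4641 = 310 nV.

310 nV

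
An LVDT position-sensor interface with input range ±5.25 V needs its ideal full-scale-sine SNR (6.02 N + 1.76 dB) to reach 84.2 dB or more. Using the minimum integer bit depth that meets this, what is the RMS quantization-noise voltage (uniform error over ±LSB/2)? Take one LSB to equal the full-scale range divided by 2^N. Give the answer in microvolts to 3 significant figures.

185 µV

Span: 5.25 V − (-5.25 V) = 10.5 V.
Required N = ⌈(84.2 − 1.76)/6.02⌉ = ⌈13.694⌉ = 14.
LSB = 10.5 V ÷ 2^14 = 10.5/16384 V = 0.64087 mV.
σ_q = LSB/√12 = 0.64087 mV/3.4641 = 185 µV.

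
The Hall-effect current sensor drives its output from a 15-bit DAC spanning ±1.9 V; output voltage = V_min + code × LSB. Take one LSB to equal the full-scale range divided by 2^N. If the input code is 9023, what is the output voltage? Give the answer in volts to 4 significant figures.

Range = 1.9 − (-1.9) = 3.8 V. LSB = 3.8 V / 2^15.
V_out = -1.9 + 9023 × (3.8/32768) V
      = -1.9 V + 1.04637 V = -0.853632 V.

-0.8536 V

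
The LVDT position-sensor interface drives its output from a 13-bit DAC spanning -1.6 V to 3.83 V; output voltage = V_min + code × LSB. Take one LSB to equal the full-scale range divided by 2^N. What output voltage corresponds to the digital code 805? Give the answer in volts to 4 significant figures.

The full-scale span is 3.83 − (-1.6) = 5.43 V. LSB = 5.43 V / 2^13.
V_out = V_min + code × LSB = -1.6 V + 805 × 5.43 V / 8192
      = -1.6 V + 0.533588 V = -1.06641 V.

-1.066 V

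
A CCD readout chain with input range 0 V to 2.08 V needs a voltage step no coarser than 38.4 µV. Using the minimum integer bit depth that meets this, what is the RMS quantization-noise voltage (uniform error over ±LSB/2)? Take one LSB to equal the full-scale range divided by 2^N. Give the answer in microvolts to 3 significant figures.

9.16 µV

Span = 2.08 V.
Required number of levels: 2.08/38.4 µV = 54167; smallest N with 2^N ≥ that is 16.
LSB = 2.08 V ÷ 2^16 = 2.08/65536 V = 31.738 µV.
RMS noise = LSB/√12 = 9.16 µV.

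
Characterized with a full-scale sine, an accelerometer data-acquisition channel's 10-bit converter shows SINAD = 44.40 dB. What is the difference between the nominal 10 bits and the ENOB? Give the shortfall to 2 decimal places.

ENOB = (SINAD − 1.76)/6.02 = (44.40 − 1.76)/6.02 = 7.0831 bits.
Lost resolution: 10 − 7.0831 = 2.9169 bits.

2.92 bits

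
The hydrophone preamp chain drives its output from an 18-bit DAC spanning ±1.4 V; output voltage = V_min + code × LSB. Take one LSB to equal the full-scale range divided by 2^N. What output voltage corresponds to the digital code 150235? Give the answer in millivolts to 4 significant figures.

The full-scale span is 1.4 − (-1.4) = 2.8 V. LSB = 2.8 V / 2^18.
V_out = -1.4 + 150235 × (2.8/262144) V
      = -1.4 + 1.60468 = 0.204683 V.

204.7 mV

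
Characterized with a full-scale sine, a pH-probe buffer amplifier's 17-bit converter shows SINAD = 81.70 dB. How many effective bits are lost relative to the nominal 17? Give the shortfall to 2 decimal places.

Effective bits = (81.70 − 1.76)/6.02 = 13.2791.
Lost resolution: 17 − 13.2791 = 3.7209 bits.

3.72 bits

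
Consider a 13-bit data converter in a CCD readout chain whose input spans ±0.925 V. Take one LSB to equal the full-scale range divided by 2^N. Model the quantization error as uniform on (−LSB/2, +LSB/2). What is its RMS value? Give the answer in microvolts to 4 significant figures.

Span: 0.925 V − (-0.925 V) = 1.85 V.
Step size = 1.85/8192 V = 225.830 µV.
For a uniform distribution on [−LSB/2, +LSB/2], V_rms = LSB/√12 = 225.830 µV/3.4641 = 65.19 µV.

65.19 µV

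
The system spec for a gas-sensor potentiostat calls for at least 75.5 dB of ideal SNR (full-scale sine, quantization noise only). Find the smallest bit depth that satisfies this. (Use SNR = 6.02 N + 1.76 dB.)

13 bits

Required N = ⌈(75.5 − 1.76)/6.02⌉ = ⌈12.249⌉ = 13.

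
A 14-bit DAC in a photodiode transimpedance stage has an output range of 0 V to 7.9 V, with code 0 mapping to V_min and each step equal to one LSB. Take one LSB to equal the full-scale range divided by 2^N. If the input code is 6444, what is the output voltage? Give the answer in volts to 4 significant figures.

V_FS = 7.9 V. LSB = 7.9 V / 2^14.
Output = V_min + (6444/16384) × range = 0 + 0.393311 × 7.9 V
      = 0 V + 3.10715 V = 3.10715 V.

3.107 V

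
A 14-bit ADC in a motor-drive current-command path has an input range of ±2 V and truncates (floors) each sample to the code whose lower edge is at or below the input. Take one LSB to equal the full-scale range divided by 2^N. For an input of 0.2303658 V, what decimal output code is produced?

Full-scale range = 2 V − (-2 V) = 4 V. LSB = 4 V / 2^14 ≈ 244.1 µV.
(V_in − V_min) × 2^14/range = (0.2303658 − (-2)) × 16384/4 = 9135.578.
Floor → code = 9135.

9135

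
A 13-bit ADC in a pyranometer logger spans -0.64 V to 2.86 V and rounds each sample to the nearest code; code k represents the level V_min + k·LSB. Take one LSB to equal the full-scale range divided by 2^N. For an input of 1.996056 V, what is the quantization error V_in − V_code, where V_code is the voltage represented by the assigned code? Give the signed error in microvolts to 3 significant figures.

Span: 2.86 V − (-0.64 V) = 3.5 V. LSB = 3.5 V / 2^13 ≈ 427.2 µV.
(V_in − V_min)/LSB = (1.996056 − (-0.64)) × 8192/3.5 = 6169.8774 → nearest code k = 6170.
V_code = -0.64 + (6170/8192) × 3.5 = 1.996108398 V.
Error = V_in − V_code = 1.996056 − (1.996108398) = −52.4 µV.

−52.4 µV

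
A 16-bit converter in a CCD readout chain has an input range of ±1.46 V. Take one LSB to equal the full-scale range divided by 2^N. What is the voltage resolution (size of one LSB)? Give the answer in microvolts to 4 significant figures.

Span: 1.46 V − (-1.46 V) = 2.92 V.
2^16 = 65536 levels.
One LSB is 2.92 V / 65536 = 44.56 µV.

44.56 µV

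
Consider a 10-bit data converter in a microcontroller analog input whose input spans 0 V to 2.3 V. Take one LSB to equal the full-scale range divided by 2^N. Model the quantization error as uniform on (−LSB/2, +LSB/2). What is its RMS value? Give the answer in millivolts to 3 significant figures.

Full-scale range = 2.3 V.
One LSB is 2.3 V / 1024 = 2.2461 mV.
σ_q = LSB/√12 = 2.2461 mV/3.4641 = 0.648 mV.

0.648 mV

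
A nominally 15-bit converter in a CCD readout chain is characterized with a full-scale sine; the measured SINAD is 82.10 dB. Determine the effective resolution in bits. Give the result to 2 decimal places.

13.35 bits

ENOB = (82.10 − 1.76)/6.02 = 13.3455 bits.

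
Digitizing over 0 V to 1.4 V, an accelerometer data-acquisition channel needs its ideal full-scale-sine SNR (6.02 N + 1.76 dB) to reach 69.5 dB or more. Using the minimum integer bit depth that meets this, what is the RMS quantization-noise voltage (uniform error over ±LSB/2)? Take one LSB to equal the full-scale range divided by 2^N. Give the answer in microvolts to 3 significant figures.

Span = 1.4 V.
N ≥ (69.5 − 1.76)/6.02 = 11.252 → N_min = 12.
Step size = 1.4/4096 V = 341.80 µV.
V_rms = LSB/√12 = 98.7 µV.

98.7 µV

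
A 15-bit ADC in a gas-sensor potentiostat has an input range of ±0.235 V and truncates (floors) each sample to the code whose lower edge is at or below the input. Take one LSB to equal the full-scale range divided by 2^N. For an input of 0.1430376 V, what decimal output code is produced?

26356

Full-scale range = 0.235 V − (-0.235 V) = 0.47 V. LSB = 0.47 V / 2^15 ≈ 14.34 µV.
V_in − V_min = 0.1430376 − (-0.235) = 0.3780376 V.
Divide by LSB: 0.3780376 × 32768/0.47 = 26356.4597.
Truncating gives code 26356.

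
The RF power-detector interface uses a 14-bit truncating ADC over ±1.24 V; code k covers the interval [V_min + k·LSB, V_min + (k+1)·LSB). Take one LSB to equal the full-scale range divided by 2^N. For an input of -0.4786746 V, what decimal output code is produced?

5029

The full-scale span is 1.24 − (-1.24) = 2.48 V. LSB = 2.48 V / 2^14 ≈ 151.4 µV.
V_in − V_min = -0.4786746 − (-1.24) = 0.7613254 V.
Divide by LSB: 0.7613254 × 16384/2.48 = 5029.6594.
Truncating gives code 5029.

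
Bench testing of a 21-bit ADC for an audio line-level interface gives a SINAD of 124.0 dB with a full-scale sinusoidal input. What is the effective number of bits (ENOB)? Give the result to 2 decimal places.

ENOB = (124.0 − 1.76)/6.02 = 20.3056 bits.

20.31 bits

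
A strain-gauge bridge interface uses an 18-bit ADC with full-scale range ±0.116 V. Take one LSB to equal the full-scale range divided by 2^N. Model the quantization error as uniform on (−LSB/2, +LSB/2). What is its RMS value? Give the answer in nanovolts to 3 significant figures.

Full-scale range = 0.116 V − (-0.116 V) = 0.232 V.
LSB = 0.232 V ÷ 2^18 = 0.232/262144 V = 0.88501 µV.
RMS of a uniform error over width LSB is LSB/√12 = 255 nV.

255 nV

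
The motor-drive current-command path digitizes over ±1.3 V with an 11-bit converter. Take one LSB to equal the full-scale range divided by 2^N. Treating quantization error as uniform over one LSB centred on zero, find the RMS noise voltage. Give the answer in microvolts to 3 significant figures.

Full-scale range = 1.3 V − (-1.3 V) = 2.6 V.
Step size = 2.6/2048 V = 1.2695 mV.
For a uniform distribution on [−LSB/2, +LSB/2], V_rms = LSB/√12 = 1.2695 mV/3.4641 = 366 µV.

366 µV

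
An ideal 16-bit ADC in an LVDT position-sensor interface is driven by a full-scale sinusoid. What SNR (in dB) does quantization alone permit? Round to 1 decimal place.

For an ideal N-bit converter with full-scale sine input, SNR = 6.02 N + 1.76 dB. SNR = 6.02 × 16 + 1.76 = 96.32 + 1.76 = 98.08 dB.

98.1 dB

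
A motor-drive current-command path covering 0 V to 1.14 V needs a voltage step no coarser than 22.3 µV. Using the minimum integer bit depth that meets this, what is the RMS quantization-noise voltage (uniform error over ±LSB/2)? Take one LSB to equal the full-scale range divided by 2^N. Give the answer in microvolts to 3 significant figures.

5.02 µV

Full-scale range = 1.14 V.
Need 2^N ≥ 1.14 V / 22.3 µV = 51120 → N_min = 16.
Step size = 1.14/65536 V = 17.395 µV.
RMS noise = LSB/√12 = 5.02 µV.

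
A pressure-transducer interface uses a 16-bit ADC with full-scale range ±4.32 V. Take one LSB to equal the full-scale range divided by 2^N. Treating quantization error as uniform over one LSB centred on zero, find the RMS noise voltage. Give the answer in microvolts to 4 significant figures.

38.06 µV

Span: 4.32 V − (-4.32 V) = 8.64 V.
Step size = 8.64/65536 V = 131.836 µV.
V_rms = LSB/√12 = 131.836 µV / √12 = 38.06 µV.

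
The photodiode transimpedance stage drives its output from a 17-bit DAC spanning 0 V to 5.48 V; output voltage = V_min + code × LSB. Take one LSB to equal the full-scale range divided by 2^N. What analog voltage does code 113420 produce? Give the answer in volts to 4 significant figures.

Full-scale range = 5.48 V. LSB = 5.48 V / 2^17.
V_out = V_min + code × LSB = 0 V + 113420 × 5.48 V / 131072
      = 0 V + 4.74199 V = 4.74199 V.

4.742 V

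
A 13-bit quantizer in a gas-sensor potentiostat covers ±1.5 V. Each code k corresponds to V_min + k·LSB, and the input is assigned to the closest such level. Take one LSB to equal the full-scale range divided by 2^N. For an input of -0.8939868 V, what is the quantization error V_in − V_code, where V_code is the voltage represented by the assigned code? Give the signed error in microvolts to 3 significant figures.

−65.9 µV

Full-scale range = 1.5 V − (-1.5 V) = 3 V. LSB = 3 V / 2^13 ≈ 366.2 µV.
(V_in − V_min)/LSB = (-0.8939868 − (-1.5)) × 8192/3 = 1654.8200 → nearest code k = 1655.
Reconstructed level: -1.5 + 1655 × 3/8192 V = -0.8939208984 V.
V_in − V_code = -0.8939868 − (-0.8939208984) = −65.9 µV.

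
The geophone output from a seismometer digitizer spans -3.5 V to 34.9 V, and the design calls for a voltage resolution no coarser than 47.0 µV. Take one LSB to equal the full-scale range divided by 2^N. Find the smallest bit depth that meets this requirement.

Span: 34.9 V − (-3.5 V) = 38.4 V.
Need 2^N ≥ 38.4 V / 47.0 µV = 817000 → N_min = 20.

20 bits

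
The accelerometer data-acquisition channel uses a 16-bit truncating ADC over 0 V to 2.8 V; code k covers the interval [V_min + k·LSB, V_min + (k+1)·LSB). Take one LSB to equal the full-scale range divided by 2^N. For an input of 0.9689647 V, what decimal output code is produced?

Span = 2.8 V. LSB = 2.8 V / 2^16 ≈ 42.72 µV.
code = ⌊(V_in − V_min)/LSB⌋ = ⌊(V_in − V_min) × 2^16 / range⌋
     = ⌊(0.9689647 − (0)) × 65536 / 2.8⌋ = ⌊0.9689647 × 65536/2.8⌋
     = ⌊22679.311⌋ = 22679.

22679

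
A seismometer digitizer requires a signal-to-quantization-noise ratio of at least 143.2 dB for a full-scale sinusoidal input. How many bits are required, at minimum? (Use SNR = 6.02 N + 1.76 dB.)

Solving 6.02 N ≥ 143.2 − 1.76: N ≥ 23.495. Round up → N = 24.

24 bits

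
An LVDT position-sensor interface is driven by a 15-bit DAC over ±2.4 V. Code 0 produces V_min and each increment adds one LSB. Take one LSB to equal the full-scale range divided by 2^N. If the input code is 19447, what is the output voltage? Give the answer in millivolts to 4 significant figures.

The full-scale span is 2.4 − (-2.4) = 4.8 V. LSB = 4.8 V / 2^15.
V_out = V_min + code × LSB = -2.4 V + 19447 × 4.8 V / 32768
      = -2.4 + 2.84868 = 0.448682 V.

448.7 mV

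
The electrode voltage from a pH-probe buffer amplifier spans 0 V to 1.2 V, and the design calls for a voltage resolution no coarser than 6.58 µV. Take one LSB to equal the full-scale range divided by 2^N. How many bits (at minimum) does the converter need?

18 bits

Span = 1.2 V.
Levels needed ≥ 1.2/6.58 µV = 182400. 2^18 = 262144 suffices, so N_min = 18.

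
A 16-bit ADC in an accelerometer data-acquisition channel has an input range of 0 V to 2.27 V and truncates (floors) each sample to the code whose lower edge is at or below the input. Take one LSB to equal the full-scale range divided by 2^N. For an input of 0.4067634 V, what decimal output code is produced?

Range is 2.27 V. LSB = 2.27 V / 2^16 ≈ 34.64 µV.
code = ⌊(V_in − V_min)/LSB⌋ = ⌊(V_in − V_min) × 2^16 / range⌋
     = ⌊(0.4067634 − (0)) × 65536 / 2.27⌋ = ⌊0.4067634 × 65536/2.27⌋
     = ⌊11743.456⌋ = 11743.

11743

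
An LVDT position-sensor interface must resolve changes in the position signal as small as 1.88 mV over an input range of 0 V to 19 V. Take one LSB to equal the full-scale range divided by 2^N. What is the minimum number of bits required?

Span = 19 V.
Need 2^N ≥ 19 V / 1.88 mV = 10110 → N_min = 14.

14 bits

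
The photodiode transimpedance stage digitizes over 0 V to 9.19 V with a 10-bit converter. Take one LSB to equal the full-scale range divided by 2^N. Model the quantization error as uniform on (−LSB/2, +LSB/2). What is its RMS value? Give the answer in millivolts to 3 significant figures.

V_FS = 9.19 V.
Step size = 9.19/1024 V = 8.9746 mV.
For a uniform distribution on [−LSB/2, +LSB/2], V_rms = LSB/√12 = 8.9746 mV/3.4641 = 2.59 mV.

2.59 mV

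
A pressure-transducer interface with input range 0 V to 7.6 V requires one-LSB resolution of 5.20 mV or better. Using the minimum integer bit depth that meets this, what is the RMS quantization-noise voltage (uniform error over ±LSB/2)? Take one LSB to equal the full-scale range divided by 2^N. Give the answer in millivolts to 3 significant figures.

1.07 mV

V_FS = 7.6 V.
7.6 V / 5.20 mV = 1462. Since 2^10 = 1024 and 2^11 = 2048, N = 11.
One LSB is 7.6 V / 2048 = 3.7109 mV.
RMS noise = LSB/√12 = 1.07 mV.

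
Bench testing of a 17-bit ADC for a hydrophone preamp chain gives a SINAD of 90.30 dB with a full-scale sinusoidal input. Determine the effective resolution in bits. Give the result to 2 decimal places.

Inverting SNR = 6.02 N + 1.76: N_eff = (90.30 − 1.76)/6.02 = 14.7076.

14.71 bits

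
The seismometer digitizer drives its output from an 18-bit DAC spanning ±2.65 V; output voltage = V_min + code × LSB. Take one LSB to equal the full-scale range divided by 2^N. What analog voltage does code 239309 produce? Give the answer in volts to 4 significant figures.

2.188 V

Full-scale range = 2.65 V − (-2.65 V) = 5.3 V. LSB = 5.3 V / 2^18.
V_out = -2.65 + 239309 × (5.3/262144) V
      = -2.65 V + 4.83832 V = 2.18832 V.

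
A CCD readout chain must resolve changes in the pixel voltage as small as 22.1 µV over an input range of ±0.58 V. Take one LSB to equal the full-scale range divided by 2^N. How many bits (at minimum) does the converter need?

16 bits

Range = 0.58 − (-0.58) = 1.16 V.
Required number of levels: 1.16/22.1 µV = 52489; smallest N with 2^N ≥ that is 16.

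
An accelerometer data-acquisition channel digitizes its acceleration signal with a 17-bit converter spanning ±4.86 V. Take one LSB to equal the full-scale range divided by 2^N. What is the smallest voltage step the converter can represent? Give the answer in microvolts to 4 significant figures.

Full-scale range = 4.86 V − (-4.86 V) = 9.72 V.
Number of codes = 2^17 = 131072.
One LSB is 9.72 V / 131072 = 74.16 µV.

74.16 µV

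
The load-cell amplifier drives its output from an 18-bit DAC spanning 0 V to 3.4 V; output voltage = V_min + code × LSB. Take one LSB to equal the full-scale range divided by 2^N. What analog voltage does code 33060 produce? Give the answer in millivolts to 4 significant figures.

Range is 3.4 V. LSB = 3.4 V / 2^18.
V_out = V_min + code × LSB = 0 V + 33060 × 3.4 V / 262144
      = 0 + 0.428787 = 0.428787 V.

428.8 mV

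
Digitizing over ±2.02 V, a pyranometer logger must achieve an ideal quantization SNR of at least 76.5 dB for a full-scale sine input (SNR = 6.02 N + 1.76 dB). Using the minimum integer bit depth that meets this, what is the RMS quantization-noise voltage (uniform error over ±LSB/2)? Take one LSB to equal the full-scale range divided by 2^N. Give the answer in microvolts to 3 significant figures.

142 µV

Span: 2.02 V − (-2.02 V) = 4.04 V.
Required N = ⌈(76.5 − 1.76)/6.02⌉ = ⌈12.415⌉ = 13.
One LSB is 4.04 V / 8192 = 493.16 µV.
RMS noise = LSB/√12 = 142 µV.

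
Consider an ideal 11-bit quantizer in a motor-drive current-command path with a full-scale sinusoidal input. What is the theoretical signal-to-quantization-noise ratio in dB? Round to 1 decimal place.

68.0 dB

Ideal quantization SNR: 6.02 × 11 + 1.76 dB = 68.0 dB.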